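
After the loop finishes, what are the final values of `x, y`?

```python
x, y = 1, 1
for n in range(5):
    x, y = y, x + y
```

Let's trace through this code step by step.

Initialize: x = 1
Initialize: y = 1
Entering loop: for n in range(5):
After iteration 1: n = 0, x = 1, y = 2
After iteration 2: n = 1, x = 2, y = 3
After iteration 3: n = 2, x = 3, y = 5
After iteration 4: n = 3, x = 5, y = 8
After iteration 5: n = 4, x = 8, y = 13
Loop ends.

Final answer: 8, 13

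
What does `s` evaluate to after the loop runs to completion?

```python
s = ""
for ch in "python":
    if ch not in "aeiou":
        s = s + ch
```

Let's trace through this code step by step.

Initialize: s = ''
Entering loop: for ch in "python":
After iteration 1: ch = 'p', s = 'p'
After iteration 2: ch = 'y', s = 'py'
After iteration 3: ch = 't', s = 'pyt'
After iteration 4: ch = 'h', s = 'pyth'
After iteration 5: ch = 'o', s = 'pyth'
After iteration 6: ch = 'n', s = 'pythn'
Loop ends.

Final answer: 'pythn'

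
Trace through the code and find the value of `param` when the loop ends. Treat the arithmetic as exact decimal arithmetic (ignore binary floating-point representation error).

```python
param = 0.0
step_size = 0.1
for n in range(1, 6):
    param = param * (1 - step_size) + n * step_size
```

Let's trace through this code step by step.

Initialize: param = 0.0
Initialize: step_size = 0.1
Entering loop: for n in range(1, 6):
After iteration 1: n = 1, param = 0.1
After iteration 2: n = 2, param = 0.29
After iteration 3: n = 3, param = 0.561
After iteration 4: n = 4, param = 0.9049
After iteration 5: n = 5, param = 1.31441
Loop ends.

Final answer: 1.31441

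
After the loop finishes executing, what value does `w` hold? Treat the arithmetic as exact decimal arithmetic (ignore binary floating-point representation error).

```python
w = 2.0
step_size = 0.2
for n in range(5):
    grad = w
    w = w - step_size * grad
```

Let's trace through this code step by step.

Initialize: w = 2.0
Initialize: step_size = 0.2
Entering loop: for n in range(5):
After iteration 1: n = 0, w = 1.6, grad = 2.0
After iteration 2: n = 1, w = 1.28, grad = 1.6
After iteration 3: n = 2, w = 1.024, grad = 1.28
After iteration 4: n = 3, w = 0.8192, grad = 1.024
After iteration 5: n = 4, w = 0.65536, grad = 0.8192
Loop ends.

Final answer: 0.65536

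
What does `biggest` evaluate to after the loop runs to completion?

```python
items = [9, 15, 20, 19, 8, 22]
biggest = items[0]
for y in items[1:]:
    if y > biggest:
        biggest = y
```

Let's trace through this code step by step.

Initialize: items = [9, 15, 20, 19, 8, 22]
Initialize: biggest = 9
Entering loop: for y in items[1:]:
After iteration 1: y = 15, biggest = 15
After iteration 2: y = 20, biggest = 20
After iteration 3: y = 19, biggest = 20
After iteration 4: y = 8, biggest = 20
After iteration 5: y = 22, biggest = 22
Loop ends.

Final answer: 22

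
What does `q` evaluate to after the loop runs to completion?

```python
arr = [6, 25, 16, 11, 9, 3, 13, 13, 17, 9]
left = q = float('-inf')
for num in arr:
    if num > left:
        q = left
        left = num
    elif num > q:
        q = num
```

Let's trace through this code step by step.

Initialize: arr = [6, 25, 16, 11, 9, 3, 13, 13, 17, 9]
Initialize: left = -inf
Initialize: q = -inf
Entering loop: for num in arr:
After iteration 1: num = 6, left = 6, q = -inf
After iteration 2: num = 25, left = 25, q = 6
After iteration 3: num = 16, left = 25, q = 16
After iteration 4: num = 11, left = 25, q = 16
After iteration 5: num = 9, left = 25, q = 16
After iteration 6: num = 3, left = 25, q = 16
After iteration 7: num = 13, left = 25, q = 16
After iteration 8: num = 13, left = 25, q = 16
After iteration 9: num = 17, left = 25, q = 17
After iteration 10: num = 9, left = 25, q = 17
Loop ends.

Final answer: 17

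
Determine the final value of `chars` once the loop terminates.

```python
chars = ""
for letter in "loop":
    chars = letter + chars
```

Let's trace through this code step by step.

Initialize: chars = ''
Entering loop: for letter in "loop":
After iteration 1: letter = 'l', chars = 'l'
After iteration 2: letter = 'o', chars = 'ol'
After iteration 3: letter = 'o', chars = 'ool'
After iteration 4: letter = 'p', chars = 'pool'
Loop ends.

Final answer: 'pool'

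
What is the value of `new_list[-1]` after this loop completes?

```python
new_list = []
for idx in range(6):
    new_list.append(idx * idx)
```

Let's trace through this code step by step.

Initialize: new_list = []
Entering loop: for idx in range(6):
After iteration 1: idx = 0, new_list = [0]
After iteration 2: idx = 1, new_list = [0, 1]
After iteration 3: idx = 2, new_list = [0, 1, 4]
After iteration 4: idx = 3, new_list = [0, 1, 4, 9]
After iteration 5: idx = 4, new_list = [0, 1, 4, 9, 16]
After iteration 6: idx = 5, new_list = [0, 1, 4, 9, 16, 25]
Loop ends.
new_list[-1] = 25

Final answer: 25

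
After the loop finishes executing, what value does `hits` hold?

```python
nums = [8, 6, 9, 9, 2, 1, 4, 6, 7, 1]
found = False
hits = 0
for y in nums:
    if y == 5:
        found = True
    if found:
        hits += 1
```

Let's trace through this code step by step.

Initialize: nums = [8, 6, 9, 9, 2, 1, 4, 6, 7, 1]
Initialize: found = False
Initialize: hits = 0
Entering loop: for y in nums:
After iteration 1: y = 8, hits = 0
After iteration 2: y = 6, hits = 0
After iteration 3: y = 9, hits = 0
After iteration 4: y = 9, hits = 0
After iteration 5: y = 2, hits = 0
After iteration 6: y = 1, hits = 0
After iteration 7: y = 4, hits = 0
After iteration 8: y = 6, hits = 0
After iteration 9: y = 7, hits = 0
After iteration 10: y = 1, hits = 0
Loop ends.

Final answer: 0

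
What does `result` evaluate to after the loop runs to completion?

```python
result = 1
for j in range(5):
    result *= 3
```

Let's trace through this code step by step.

Initialize: result = 1
Entering loop: for j in range(5):
After iteration 1: j = 0, result = 3
After iteration 2: j = 1, result = 9
After iteration 3: j = 2, result = 27
After iteration 4: j = 3, result = 81
After iteration 5: j = 4, result = 243
Loop ends.

Final answer: 243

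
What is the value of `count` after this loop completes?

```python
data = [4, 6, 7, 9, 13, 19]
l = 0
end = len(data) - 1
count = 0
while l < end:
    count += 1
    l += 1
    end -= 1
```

Let's trace through this code step by step.

Initialize: data = [4, 6, 7, 9, 13, 19]
Initialize: l = 0
Initialize: end = 5
Initialize: count = 0
Entering loop: while l < end:
After iteration 1: l = 1, end = 4, count = 1
After iteration 2: l = 2, end = 3, count = 2
After iteration 3: l = 3, end = 2, count = 3
Loop ends.

Final answer: 3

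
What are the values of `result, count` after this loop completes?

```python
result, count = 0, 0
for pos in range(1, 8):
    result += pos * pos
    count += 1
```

Let's trace through this code step by step.

Initialize: result = 0
Initialize: count = 0
Entering loop: for pos in range(1, 8):
After iteration 1: pos = 1, result = 1, count = 1
After iteration 2: pos = 2, result = 5, count = 2
After iteration 3: pos = 3, result = 14, count = 3
After iteration 4: pos = 4, result = 30, count = 4
After iteration 5: pos = 5, result = 55, count = 5
After iteration 6: pos = 6, result = 91, count = 6
After iteration 7: pos = 7, result = 140, count = 7
Loop ends.

Final answer: 140, 7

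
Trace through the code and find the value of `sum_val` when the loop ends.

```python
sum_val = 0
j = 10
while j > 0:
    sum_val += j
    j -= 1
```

Let's trace through this code step by step.

Initialize: sum_val = 0
Initialize: j = 10
Entering loop: while j > 0:
After iteration 1: sum_val = 10, j = 9
After iteration 2: sum_val = 19, j = 8
After iteration 3: sum_val = 27, j = 7
After iteration 4: sum_val = 34, j = 6
After iteration 5: sum_val = 40, j = 5
After iteration 6: sum_val = 45, j = 4
After iteration 7: sum_val = 49, j = 3
After iteration 8: sum_val = 52, j = 2
After iteration 9: sum_val = 54, j = 1
After iteration 10: sum_val = 55, j = 0
Loop ends.

Final answer: 55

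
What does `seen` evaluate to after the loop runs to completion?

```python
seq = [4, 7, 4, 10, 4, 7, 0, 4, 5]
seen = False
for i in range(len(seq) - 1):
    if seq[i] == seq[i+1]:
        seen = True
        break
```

Let's trace through this code step by step.

Initialize: seq = [4, 7, 4, 10, 4, 7, 0, 4, 5]
Initialize: seen = False
Entering loop: for i in range(len(seq) - 1):
After iteration 1: i = 0, seen = False
After iteration 2: i = 1, seen = False
After iteration 3: i = 2, seen = False
After iteration 4: i = 3, seen = False
After iteration 5: i = 4, seen = False
After iteration 6: i = 5, seen = False
After iteration 7: i = 6, seen = False
After iteration 8: i = 7, seen = False
Loop ends.

Final answer: False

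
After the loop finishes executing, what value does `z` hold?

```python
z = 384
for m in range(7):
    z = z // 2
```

Let's trace through this code step by step.

Initialize: z = 384
Entering loop: for m in range(7):
After iteration 1: m = 0, z = 192
After iteration 2: m = 1, z = 96
After iteration 3: m = 2, z = 48
After iteration 4: m = 3, z = 24
After iteration 5: m = 4, z = 12
After iteration 6: m = 5, z = 6
After iteration 7: m = 6, z = 3
Loop ends.

Final answer: 3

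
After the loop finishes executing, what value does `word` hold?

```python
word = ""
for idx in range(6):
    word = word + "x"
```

Let's trace through this code step by step.

Initialize: word = ''
Entering loop: for idx in range(6):
After iteration 1: idx = 0, word = 'x'
After iteration 2: idx = 1, word = 'xx'
After iteration 3: idx = 2, word = 'xxx'
After iteration 4: idx = 3, word = 'xxxx'
After iteration 5: idx = 4, word = 'xxxxx'
After iteration 6: idx = 5, word = 'xxxxxx'
Loop ends.

Final answer: 'xxxxxx'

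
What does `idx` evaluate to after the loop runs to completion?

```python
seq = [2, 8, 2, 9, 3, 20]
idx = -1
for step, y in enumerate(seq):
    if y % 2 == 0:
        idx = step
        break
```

Let's trace through this code step by step.

Initialize: seq = [2, 8, 2, 9, 3, 20]
Initialize: idx = -1
Entering loop: for step, y in enumerate(seq):
After iteration 1: step = 0, y = 2, idx = 0
Loop ends.

Final answer: 0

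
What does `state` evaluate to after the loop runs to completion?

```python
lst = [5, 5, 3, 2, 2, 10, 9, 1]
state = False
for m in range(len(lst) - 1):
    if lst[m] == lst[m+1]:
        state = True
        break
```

Let's trace through this code step by step.

Initialize: lst = [5, 5, 3, 2, 2, 10, 9, 1]
Initialize: state = False
Entering loop: for m in range(len(lst) - 1):
After iteration 1: m = 0, state = True
Loop ends.

Final answer: True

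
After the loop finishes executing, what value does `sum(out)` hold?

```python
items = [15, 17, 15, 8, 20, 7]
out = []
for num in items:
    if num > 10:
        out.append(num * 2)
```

Let's trace through this code step by step.

Initialize: items = [15, 17, 15, 8, 20, 7]
Initialize: out = []
Entering loop: for num in items:
After iteration 1: num = 15, out = [30]
After iteration 2: num = 17, out = [30, 34]
After iteration 3: num = 15, out = [30, 34, 30]
After iteration 4: num = 8, out = [30, 34, 30]
After iteration 5: num = 20, out = [30, 34, 30, 40]
After iteration 6: num = 7, out = [30, 34, 30, 40]
Loop ends.
sum(out) = 134

Final answer: 134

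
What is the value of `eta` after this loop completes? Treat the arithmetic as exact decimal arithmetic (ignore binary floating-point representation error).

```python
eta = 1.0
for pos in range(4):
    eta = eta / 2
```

Let's trace through this code step by step.

Initialize: eta = 1.0
Entering loop: for pos in range(4):
After iteration 1: pos = 0, eta = 0.5
After iteration 2: pos = 1, eta = 0.25
After iteration 3: pos = 2, eta = 0.125
After iteration 4: pos = 3, eta = 0.0625
Loop ends.

Final answer: 0.0625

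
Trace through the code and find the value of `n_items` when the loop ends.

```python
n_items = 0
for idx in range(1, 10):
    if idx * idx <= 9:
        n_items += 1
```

Let's trace through this code step by step.

Initialize: n_items = 0
Entering loop: for idx in range(1, 10):
After iteration 1: idx = 1, n_items = 1
After iteration 2: idx = 2, n_items = 2
After iteration 3: idx = 3, n_items = 3
After iteration 4: idx = 4, n_items = 3
After iteration 5: idx = 5, n_items = 3
After iteration 6: idx = 6, n_items = 3
After iteration 7: idx = 7, n_items = 3
After iteration 8: idx = 8, n_items = 3
After iteration 9: idx = 9, n_items = 3
Loop ends.

Final answer: 3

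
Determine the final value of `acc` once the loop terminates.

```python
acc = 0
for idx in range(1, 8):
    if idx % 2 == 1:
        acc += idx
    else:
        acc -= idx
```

Let's trace through this code step by step.

Initialize: acc = 0
Entering loop: for idx in range(1, 8):
After iteration 1: idx = 1, acc = 1
After iteration 2: idx = 2, acc = -1
After iteration 3: idx = 3, acc = 2
After iteration 4: idx = 4, acc = -2
After iteration 5: idx = 5, acc = 3
After iteration 6: idx = 6, acc = -3
After iteration 7: idx = 7, acc = 4
Loop ends.

Final answer: 4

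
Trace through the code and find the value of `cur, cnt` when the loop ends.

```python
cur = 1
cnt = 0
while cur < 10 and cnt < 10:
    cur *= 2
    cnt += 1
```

Let's trace through this code step by step.

Initialize: cur = 1
Initialize: cnt = 0
Entering loop: while cur < 10 and cnt < 10:
After iteration 1: cur = 2, cnt = 1
After iteration 2: cur = 4, cnt = 2
After iteration 3: cur = 8, cnt = 3
After iteration 4: cur = 16, cnt = 4
Loop ends.

Final answer: 16, 4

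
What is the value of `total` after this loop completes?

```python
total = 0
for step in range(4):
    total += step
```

Let's trace through this code step by step.

Initialize: total = 0
Entering loop: for step in range(4):
After iteration 1: step = 0, total = 0
After iteration 2: step = 1, total = 1
After iteration 3: step = 2, total = 3
After iteration 4: step = 3, total = 6
Loop ends.

Final answer: 6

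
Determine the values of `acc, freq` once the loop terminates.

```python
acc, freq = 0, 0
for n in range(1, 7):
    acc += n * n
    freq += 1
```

Let's trace through this code step by step.

Initialize: acc = 0
Initialize: freq = 0
Entering loop: for n in range(1, 7):
After iteration 1: n = 1, acc = 1, freq = 1
After iteration 2: n = 2, acc = 5, freq = 2
After iteration 3: n = 3, acc = 14, freq = 3
After iteration 4: n = 4, acc = 30, freq = 4
After iteration 5: n = 5, acc = 55, freq = 5
After iteration 6: n = 6, acc = 91, freq = 6
Loop ends.

Final answer: 91, 6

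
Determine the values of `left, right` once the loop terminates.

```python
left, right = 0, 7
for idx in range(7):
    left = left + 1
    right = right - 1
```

Let's trace through this code step by step.

Initialize: left = 0
Initialize: right = 7
Entering loop: for idx in range(7):
After iteration 1: idx = 0, left = 1, right = 6
After iteration 2: idx = 1, left = 2, right = 5
After iteration 3: idx = 2, left = 3, right = 4
After iteration 4: idx = 3, left = 4, right = 3
After iteration 5: idx = 4, left = 5, right = 2
After iteration 6: idx = 5, left = 6, right = 1
After iteration 7: idx = 6, left = 7, right = 0
Loop ends.

Final answer: 7, 0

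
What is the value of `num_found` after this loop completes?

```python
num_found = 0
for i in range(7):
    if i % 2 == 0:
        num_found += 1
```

Let's trace through this code step by step.

Initialize: num_found = 0
Entering loop: for i in range(7):
After iteration 1: i = 0, num_found = 1
After iteration 2: i = 1, num_found = 1
After iteration 3: i = 2, num_found = 2
After iteration 4: i = 3, num_found = 2
After iteration 5: i = 4, num_found = 3
After iteration 6: i = 5, num_found = 3
After iteration 7: i = 6, num_found = 4
Loop ends.

Final answer: 4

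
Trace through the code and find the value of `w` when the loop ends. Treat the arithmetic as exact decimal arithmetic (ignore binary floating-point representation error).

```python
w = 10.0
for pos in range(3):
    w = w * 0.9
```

Let's trace through this code step by step.

Initialize: w = 10.0
Entering loop: for pos in range(3):
After iteration 1: pos = 0, w = 9.0
After iteration 2: pos = 1, w = 8.1
After iteration 3: pos = 2, w = 7.29
Loop ends.

Final answer: 7.29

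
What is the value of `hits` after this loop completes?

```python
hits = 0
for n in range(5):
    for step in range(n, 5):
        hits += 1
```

Let's trace through this code step by step.

Initialize: hits = 0
Entering loop: for n in range(5):
After iteration 1: n = 0, hits = 5
After iteration 2: n = 1, hits = 9
After iteration 3: n = 2, hits = 12
After iteration 4: n = 3, hits = 14
After iteration 5: n = 4, hits = 15
Loop ends.

Final answer: 15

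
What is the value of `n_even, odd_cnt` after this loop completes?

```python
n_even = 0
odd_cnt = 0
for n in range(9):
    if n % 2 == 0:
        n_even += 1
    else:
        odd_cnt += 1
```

Let's trace through this code step by step.

Initialize: n_even = 0
Initialize: odd_cnt = 0
Entering loop: for n in range(9):
After iteration 1: n = 0, n_even = 1, odd_cnt = 0
After iteration 2: n = 1, n_even = 1, odd_cnt = 1
After iteration 3: n = 2, n_even = 2, odd_cnt = 1
After iteration 4: n = 3, n_even = 2, odd_cnt = 2
After iteration 5: n = 4, n_even = 3, odd_cnt = 2
After iteration 6: n = 5, n_even = 3, odd_cnt = 3
After iteration 7: n = 6, n_even = 4, odd_cnt = 3
After iteration 8: n = 7, n_even = 4, odd_cnt = 4
After iteration 9: n = 8, n_even = 5, odd_cnt = 4
Loop ends.

Final answer: 5, 4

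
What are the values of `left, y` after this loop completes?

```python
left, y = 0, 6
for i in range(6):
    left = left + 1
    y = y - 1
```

Let's trace through this code step by step.

Initialize: left = 0
Initialize: y = 6
Entering loop: for i in range(6):
After iteration 1: i = 0, left = 1, y = 5
After iteration 2: i = 1, left = 2, y = 4
After iteration 3: i = 2, left = 3, y = 3
After iteration 4: i = 3, left = 4, y = 2
After iteration 5: i = 4, left = 5, y = 1
After iteration 6: i = 5, left = 6, y = 0
Loop ends.

Final answer: 6, 0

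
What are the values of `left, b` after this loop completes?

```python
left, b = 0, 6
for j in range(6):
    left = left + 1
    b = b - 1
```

Let's trace through this code step by step.

Initialize: left = 0
Initialize: b = 6
Entering loop: for j in range(6):
After iteration 1: j = 0, left = 1, b = 5
After iteration 2: j = 1, left = 2, b = 4
After iteration 3: j = 2, left = 3, b = 3
After iteration 4: j = 3, left = 4, b = 2
After iteration 5: j = 4, left = 5, b = 1
After iteration 6: j = 5, left = 6, b = 0
Loop ends.

Final answer: 6, 0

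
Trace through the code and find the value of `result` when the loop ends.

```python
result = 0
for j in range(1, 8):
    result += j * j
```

Let's trace through this code step by step.

Initialize: result = 0
Entering loop: for j in range(1, 8):
After iteration 1: j = 1, result = 1
After iteration 2: j = 2, result = 5
After iteration 3: j = 3, result = 14
After iteration 4: j = 4, result = 30
After iteration 5: j = 5, result = 55
After iteration 6: j = 6, result = 91
After iteration 7: j = 7, result = 140
Loop ends.

Final answer: 140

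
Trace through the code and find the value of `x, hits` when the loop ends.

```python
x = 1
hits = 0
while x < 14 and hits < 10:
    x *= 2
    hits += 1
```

Let's trace through this code step by step.

Initialize: x = 1
Initialize: hits = 0
Entering loop: while x < 14 and hits < 10:
After iteration 1: x = 2, hits = 1
After iteration 2: x = 4, hits = 2
After iteration 3: x = 8, hits = 3
After iteration 4: x = 16, hits = 4
Loop ends.

Final answer: 16, 4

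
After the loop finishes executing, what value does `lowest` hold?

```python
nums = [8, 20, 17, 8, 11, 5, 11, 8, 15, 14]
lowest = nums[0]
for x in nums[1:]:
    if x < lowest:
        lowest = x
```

Let's trace through this code step by step.

Initialize: nums = [8, 20, 17, 8, 11, 5, 11, 8, 15, 14]
Initialize: lowest = 8
Entering loop: for x in nums[1:]:
After iteration 1: x = 20, lowest = 8
After iteration 2: x = 17, lowest = 8
After iteration 3: x = 8, lowest = 8
After iteration 4: x = 11, lowest = 8
After iteration 5: x = 5, lowest = 5
After iteration 6: x = 11, lowest = 5
After iteration 7: x = 8, lowest = 5
After iteration 8: x = 15, lowest = 5
After iteration 9: x = 14, lowest = 5
Loop ends.

Final answer: 5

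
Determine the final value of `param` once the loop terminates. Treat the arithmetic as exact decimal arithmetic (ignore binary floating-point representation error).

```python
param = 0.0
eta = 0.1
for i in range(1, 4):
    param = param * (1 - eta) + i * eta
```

Let's trace through this code step by step.

Initialize: param = 0.0
Initialize: eta = 0.1
Entering loop: for i in range(1, 4):
After iteration 1: i = 1, param = 0.1
After iteration 2: i = 2, param = 0.29
After iteration 3: i = 3, param = 0.561
Loop ends.

Final answer: 0.561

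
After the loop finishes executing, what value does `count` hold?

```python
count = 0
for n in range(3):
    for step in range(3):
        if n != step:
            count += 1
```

Let's trace through this code step by step.

Initialize: count = 0
Entering loop: for n in range(3):
After iteration 1: n = 0, count = 2
After iteration 2: n = 1, count = 4
After iteration 3: n = 2, count = 6
Loop ends.

Final answer: 6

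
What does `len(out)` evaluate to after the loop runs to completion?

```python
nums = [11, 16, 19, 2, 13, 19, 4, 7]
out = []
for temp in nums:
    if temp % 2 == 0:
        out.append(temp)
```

Let's trace through this code step by step.

Initialize: nums = [11, 16, 19, 2, 13, 19, 4, 7]
Initialize: out = []
Entering loop: for temp in nums:
After iteration 1: temp = 11, out = []
After iteration 2: temp = 16, out = [16]
After iteration 3: temp = 19, out = [16]
After iteration 4: temp = 2, out = [16, 2]
After iteration 5: temp = 13, out = [16, 2]
After iteration 6: temp = 19, out = [16, 2]
After iteration 7: temp = 4, out = [16, 2, 4]
After iteration 8: temp = 7, out = [16, 2, 4]
Loop ends.
len(out) = 3

Final answer: 3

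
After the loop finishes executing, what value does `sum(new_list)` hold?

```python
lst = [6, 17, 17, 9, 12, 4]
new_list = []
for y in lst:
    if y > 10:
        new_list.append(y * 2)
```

Let's trace through this code step by step.

Initialize: lst = [6, 17, 17, 9, 12, 4]
Initialize: new_list = []
Entering loop: for y in lst:
After iteration 1: y = 6, new_list = []
After iteration 2: y = 17, new_list = [34]
After iteration 3: y = 17, new_list = [34, 34]
After iteration 4: y = 9, new_list = [34, 34]
After iteration 5: y = 12, new_list = [34, 34, 24]
After iteration 6: y = 4, new_list = [34, 34, 24]
Loop ends.
sum(new_list) = 92

Final answer: 92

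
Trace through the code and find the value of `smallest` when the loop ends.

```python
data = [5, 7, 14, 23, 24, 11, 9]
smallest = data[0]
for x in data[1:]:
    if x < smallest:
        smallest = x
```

Let's trace through this code step by step.

Initialize: data = [5, 7, 14, 23, 24, 11, 9]
Initialize: smallest = 5
Entering loop: for x in data[1:]:
After iteration 1: x = 7, smallest = 5
After iteration 2: x = 14, smallest = 5
After iteration 3: x = 23, smallest = 5
After iteration 4: x = 24, smallest = 5
After iteration 5: x = 11, smallest = 5
After iteration 6: x = 9, smallest = 5
Loop ends.

Final answer: 5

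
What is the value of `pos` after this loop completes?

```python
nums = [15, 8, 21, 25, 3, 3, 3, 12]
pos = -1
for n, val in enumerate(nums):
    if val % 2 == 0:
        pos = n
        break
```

Let's trace through this code step by step.

Initialize: nums = [15, 8, 21, 25, 3, 3, 3, 12]
Initialize: pos = -1
Entering loop: for n, val in enumerate(nums):
After iteration 1: n = 0, val = 15, pos = -1
After iteration 2: n = 1, val = 8, pos = 1
Loop ends.

Final answer: 1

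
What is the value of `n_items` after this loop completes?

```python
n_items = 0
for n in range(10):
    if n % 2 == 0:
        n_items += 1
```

Let's trace through this code step by step.

Initialize: n_items = 0
Entering loop: for n in range(10):
After iteration 1: n = 0, n_items = 1
After iteration 2: n = 1, n_items = 1
After iteration 3: n = 2, n_items = 2
After iteration 4: n = 3, n_items = 2
After iteration 5: n = 4, n_items = 3
After iteration 6: n = 5, n_items = 3
After iteration 7: n = 6, n_items = 4
After iteration 8: n = 7, n_items = 4
After iteration 9: n = 8, n_items = 5
After iteration 10: n = 9, n_items = 5
Loop ends.

Final answer: 5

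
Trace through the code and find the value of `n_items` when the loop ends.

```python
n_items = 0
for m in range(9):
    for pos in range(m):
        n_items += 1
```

Let's trace through this code step by step.

Initialize: n_items = 0
Entering loop: for m in range(9):
After iteration 1: m = 0, n_items = 0
After iteration 2: m = 1, n_items = 1, pos = 0
After iteration 3: m = 2, n_items = 3, pos = 1
After iteration 4: m = 3, n_items = 6, pos = 2
After iteration 5: m = 4, n_items = 10, pos = 3
After iteration 6: m = 5, n_items = 15, pos = 4
After iteration 7: m = 6, n_items = 21, pos = 5
After iteration 8: m = 7, n_items = 28, pos = 6
After iteration 9: m = 8, n_items = 36, pos = 7
Loop ends.

Final answer: 36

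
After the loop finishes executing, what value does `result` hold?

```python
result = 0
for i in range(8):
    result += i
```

Let's trace through this code step by step.

Initialize: result = 0
Entering loop: for i in range(8):
After iteration 1: i = 0, result = 0
After iteration 2: i = 1, result = 1
After iteration 3: i = 2, result = 3
After iteration 4: i = 3, result = 6
After iteration 5: i = 4, result = 10
After iteration 6: i = 5, result = 15
After iteration 7: i = 6, result = 21
After iteration 8: i = 7, result = 28
Loop ends.

Final answer: 28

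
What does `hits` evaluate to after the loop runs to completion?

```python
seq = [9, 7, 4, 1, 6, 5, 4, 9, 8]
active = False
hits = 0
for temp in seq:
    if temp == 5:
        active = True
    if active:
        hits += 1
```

Let's trace through this code step by step.

Initialize: seq = [9, 7, 4, 1, 6, 5, 4, 9, 8]
Initialize: active = False
Initialize: hits = 0
Entering loop: for temp in seq:
After iteration 1: temp = 9, active = False, hits = 0
After iteration 2: temp = 7, active = False, hits = 0
After iteration 3: temp = 4, active = False, hits = 0
After iteration 4: temp = 1, active = False, hits = 0
After iteration 5: temp = 6, active = False, hits = 0
After iteration 6: temp = 5, active = True, hits = 1
After iteration 7: temp = 4, active = True, hits = 2
After iteration 8: temp = 9, active = True, hits = 3
After iteration 9: temp = 8, active = True, hits = 4
Loop ends.

Final answer: 4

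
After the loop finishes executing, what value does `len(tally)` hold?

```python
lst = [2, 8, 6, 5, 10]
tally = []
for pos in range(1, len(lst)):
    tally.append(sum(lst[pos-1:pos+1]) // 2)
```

Let's trace through this code step by step.

Initialize: lst = [2, 8, 6, 5, 10]
Initialize: tally = []
Entering loop: for pos in range(1, len(lst)):
After iteration 1: pos = 1, tally = [5]
After iteration 2: pos = 2, tally = [5, 7]
After iteration 3: pos = 3, tally = [5, 7, 5]
After iteration 4: pos = 4, tally = [5, 7, 5, 7]
Loop ends.
len(tally) = 4

Final answer: 4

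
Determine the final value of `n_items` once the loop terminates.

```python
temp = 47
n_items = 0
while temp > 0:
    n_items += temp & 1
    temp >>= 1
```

Let's trace through this code step by step.

Initialize: temp = 47
Initialize: n_items = 0
Entering loop: while temp > 0:
After iteration 1: temp = 23, n_items = 1
After iteration 2: temp = 11, n_items = 2
After iteration 3: temp = 5, n_items = 3
After iteration 4: temp = 2, n_items = 4
After iteration 5: temp = 1, n_items = 4
After iteration 6: temp = 0, n_items = 5
Loop ends.

Final answer: 5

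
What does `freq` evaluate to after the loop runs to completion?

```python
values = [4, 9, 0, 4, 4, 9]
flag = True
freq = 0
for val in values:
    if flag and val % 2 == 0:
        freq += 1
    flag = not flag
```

Let's trace through this code step by step.

Initialize: values = [4, 9, 0, 4, 4, 9]
Initialize: flag = True
Initialize: freq = 0
Entering loop: for val in values:
After iteration 1: val = 4, flag = False, freq = 1
After iteration 2: val = 9, flag = True, freq = 1
After iteration 3: val = 0, flag = False, freq = 2
After iteration 4: val = 4, flag = True, freq = 2
After iteration 5: val = 4, flag = False, freq = 3
After iteration 6: val = 9, flag = True, freq = 3
Loop ends.

Final answer: 3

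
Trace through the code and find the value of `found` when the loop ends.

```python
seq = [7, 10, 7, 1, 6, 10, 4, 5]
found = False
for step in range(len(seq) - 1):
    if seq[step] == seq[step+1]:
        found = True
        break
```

Let's trace through this code step by step.

Initialize: seq = [7, 10, 7, 1, 6, 10, 4, 5]
Initialize: found = False
Entering loop: for step in range(len(seq) - 1):
After iteration 1: step = 0, found = False
After iteration 2: step = 1, found = False
After iteration 3: step = 2, found = False
After iteration 4: step = 3, found = False
After iteration 5: step = 4, found = False
After iteration 6: step = 5, found = False
After iteration 7: step = 6, found = False
Loop ends.

Final answer: False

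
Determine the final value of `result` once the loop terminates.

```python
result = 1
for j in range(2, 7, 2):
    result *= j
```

Let's trace through this code step by step.

Initialize: result = 1
Entering loop: for j in range(2, 7, 2):
After iteration 1: j = 2, result = 2
After iteration 2: j = 4, result = 8
After iteration 3: j = 6, result = 48
Loop ends.

Final answer: 48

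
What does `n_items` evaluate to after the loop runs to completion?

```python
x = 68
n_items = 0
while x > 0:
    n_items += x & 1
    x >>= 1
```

Let's trace through this code step by step.

Initialize: x = 68
Initialize: n_items = 0
Entering loop: while x > 0:
After iteration 1: x = 34, n_items = 0
After iteration 2: x = 17, n_items = 0
After iteration 3: x = 8, n_items = 1
After iteration 4: x = 4, n_items = 1
After iteration 5: x = 2, n_items = 1
After iteration 6: x = 1, n_items = 1
After iteration 7: x = 0, n_items = 2
Loop ends.

Final answer: 2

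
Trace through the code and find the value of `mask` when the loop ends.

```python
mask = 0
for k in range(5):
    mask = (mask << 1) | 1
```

Let's trace through this code step by step.

Initialize: mask = 0
Entering loop: for k in range(5):
After iteration 1: k = 0, mask = 1
After iteration 2: k = 1, mask = 3
After iteration 3: k = 2, mask = 7
After iteration 4: k = 3, mask = 15
After iteration 5: k = 4, mask = 31
Loop ends.

Final answer: 31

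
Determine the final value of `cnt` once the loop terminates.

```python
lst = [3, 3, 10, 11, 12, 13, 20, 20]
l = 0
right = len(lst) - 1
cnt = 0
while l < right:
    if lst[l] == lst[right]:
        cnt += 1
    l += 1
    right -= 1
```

Let's trace through this code step by step.

Initialize: lst = [3, 3, 10, 11, 12, 13, 20, 20]
Initialize: l = 0
Initialize: right = 7
Initialize: cnt = 0
Entering loop: while l < right:
After iteration 1: l = 1, right = 6, cnt = 0
After iteration 2: l = 2, right = 5, cnt = 0
After iteration 3: l = 3, right = 4, cnt = 0
After iteration 4: l = 4, right = 3, cnt = 0
Loop ends.

Final answer: 0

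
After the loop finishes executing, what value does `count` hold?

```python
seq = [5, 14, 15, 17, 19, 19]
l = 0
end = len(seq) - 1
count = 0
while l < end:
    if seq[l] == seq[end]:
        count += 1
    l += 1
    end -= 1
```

Let's trace through this code step by step.

Initialize: seq = [5, 14, 15, 17, 19, 19]
Initialize: l = 0
Initialize: end = 5
Initialize: count = 0
Entering loop: while l < end:
After iteration 1: l = 1, end = 4, count = 0
After iteration 2: l = 2, end = 3, count = 0
After iteration 3: l = 3, end = 2, count = 0
Loop ends.

Final answer: 0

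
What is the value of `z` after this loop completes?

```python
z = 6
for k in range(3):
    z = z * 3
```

Let's trace through this code step by step.

Initialize: z = 6
Entering loop: for k in range(3):
After iteration 1: k = 0, z = 18
After iteration 2: k = 1, z = 54
After iteration 3: k = 2, z = 162
Loop ends.

Final answer: 162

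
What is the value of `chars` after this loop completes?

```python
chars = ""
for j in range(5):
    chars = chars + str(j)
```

Let's trace through this code step by step.

Initialize: chars = ''
Entering loop: for j in range(5):
After iteration 1: j = 0, chars = '0'
After iteration 2: j = 1, chars = '01'
After iteration 3: j = 2, chars = '012'
After iteration 4: j = 3, chars = '0123'
After iteration 5: j = 4, chars = '01234'
Loop ends.

Final answer: '01234'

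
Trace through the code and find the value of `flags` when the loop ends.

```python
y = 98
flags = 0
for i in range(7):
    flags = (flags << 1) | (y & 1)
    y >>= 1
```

Let's trace through this code step by step.

Initialize: y = 98
Initialize: flags = 0
Entering loop: for i in range(7):
After iteration 1: i = 0, y = 49, flags = 0
After iteration 2: i = 1, y = 24, flags = 1
After iteration 3: i = 2, y = 12, flags = 2
After iteration 4: i = 3, y = 6, flags = 4
After iteration 5: i = 4, y = 3, flags = 8
After iteration 6: i = 5, y = 1, flags = 17
After iteration 7: i = 6, y = 0, flags = 35
Loop ends.

Final answer: 35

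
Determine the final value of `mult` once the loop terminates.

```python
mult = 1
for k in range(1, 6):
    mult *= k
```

Let's trace through this code step by step.

Initialize: mult = 1
Entering loop: for k in range(1, 6):
After iteration 1: k = 1, mult = 1
After iteration 2: k = 2, mult = 2
After iteration 3: k = 3, mult = 6
After iteration 4: k = 4, mult = 24
After iteration 5: k = 5, mult = 120
Loop ends.

Final answer: 120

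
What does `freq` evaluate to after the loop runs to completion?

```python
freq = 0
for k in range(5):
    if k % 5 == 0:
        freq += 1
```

Let's trace through this code step by step.

Initialize: freq = 0
Entering loop: for k in range(5):
After iteration 1: k = 0, freq = 1
After iteration 2: k = 1, freq = 1
After iteration 3: k = 2, freq = 1
After iteration 4: k = 3, freq = 1
After iteration 5: k = 4, freq = 1
Loop ends.

Final answer: 1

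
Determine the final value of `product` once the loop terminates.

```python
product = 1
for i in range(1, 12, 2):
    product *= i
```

Let's trace through this code step by step.

Initialize: product = 1
Entering loop: for i in range(1, 12, 2):
After iteration 1: i = 1, product = 1
After iteration 2: i = 3, product = 3
After iteration 3: i = 5, product = 15
After iteration 4: i = 7, product = 105
After iteration 5: i = 9, product = 945
After iteration 6: i = 11, product = 10395
Loop ends.

Final answer: 10395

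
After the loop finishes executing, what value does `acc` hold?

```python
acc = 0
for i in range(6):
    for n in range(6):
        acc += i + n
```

Let's trace through this code step by step.

Initialize: acc = 0
Entering loop: for i in range(6):
After iteration 1: i = 0, acc = 15
After iteration 2: i = 1, acc = 36
After iteration 3: i = 2, acc = 63
After iteration 4: i = 3, acc = 96
After iteration 5: i = 4, acc = 135
After iteration 6: i = 5, acc = 180
Loop ends.

Final answer: 180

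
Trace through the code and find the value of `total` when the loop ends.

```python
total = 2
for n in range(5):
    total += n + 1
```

Let's trace through this code step by step.

Initialize: total = 2
Entering loop: for n in range(5):
After iteration 1: n = 0, total = 3
After iteration 2: n = 1, total = 5
After iteration 3: n = 2, total = 8
After iteration 4: n = 3, total = 12
After iteration 5: n = 4, total = 17
Loop ends.

Final answer: 17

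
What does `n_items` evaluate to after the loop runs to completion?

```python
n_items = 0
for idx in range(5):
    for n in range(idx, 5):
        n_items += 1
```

Let's trace through this code step by step.

Initialize: n_items = 0
Entering loop: for idx in range(5):
After iteration 1: idx = 0, n_items = 5
After iteration 2: idx = 1, n_items = 9
After iteration 3: idx = 2, n_items = 12
After iteration 4: idx = 3, n_items = 14
After iteration 5: idx = 4, n_items = 15
Loop ends.

Final answer: 15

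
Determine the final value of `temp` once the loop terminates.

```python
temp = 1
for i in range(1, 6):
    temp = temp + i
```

Let's trace through this code step by step.

Initialize: temp = 1
Entering loop: for i in range(1, 6):
After iteration 1: i = 1, temp = 2
After iteration 2: i = 2, temp = 4
After iteration 3: i = 3, temp = 7
After iteration 4: i = 4, temp = 11
After iteration 5: i = 5, temp = 16
Loop ends.

Final answer: 16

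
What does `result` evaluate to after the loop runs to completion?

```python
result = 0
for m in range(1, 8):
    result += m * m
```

Let's trace through this code step by step.

Initialize: result = 0
Entering loop: for m in range(1, 8):
After iteration 1: m = 1, result = 1
After iteration 2: m = 2, result = 5
After iteration 3: m = 3, result = 14
After iteration 4: m = 4, result = 30
After iteration 5: m = 5, result = 55
After iteration 6: m = 6, result = 91
After iteration 7: m = 7, result = 140
Loop ends.

Final answer: 140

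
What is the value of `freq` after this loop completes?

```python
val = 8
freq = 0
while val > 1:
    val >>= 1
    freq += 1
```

Let's trace through this code step by step.

Initialize: val = 8
Initialize: freq = 0
Entering loop: while val > 1:
After iteration 1: val = 4, freq = 1
After iteration 2: val = 2, freq = 2
After iteration 3: val = 1, freq = 3
Loop ends.

Final answer: 3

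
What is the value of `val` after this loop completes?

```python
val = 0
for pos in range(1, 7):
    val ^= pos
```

Let's trace through this code step by step.

Initialize: val = 0
Entering loop: for pos in range(1, 7):
After iteration 1: pos = 1, val = 1
After iteration 2: pos = 2, val = 3
After iteration 3: pos = 3, val = 0
After iteration 4: pos = 4, val = 4
After iteration 5: pos = 5, val = 1
After iteration 6: pos = 6, val = 7
Loop ends.

Final answer: 7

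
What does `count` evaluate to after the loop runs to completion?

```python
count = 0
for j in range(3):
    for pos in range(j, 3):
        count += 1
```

Let's trace through this code step by step.

Initialize: count = 0
Entering loop: for j in range(3):
After iteration 1: j = 0, count = 3
After iteration 2: j = 1, count = 5
After iteration 3: j = 2, count = 6
Loop ends.

Final answer: 6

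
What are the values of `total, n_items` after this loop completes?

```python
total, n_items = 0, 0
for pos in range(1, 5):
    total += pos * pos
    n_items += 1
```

Let's trace through this code step by step.

Initialize: total = 0
Initialize: n_items = 0
Entering loop: for pos in range(1, 5):
After iteration 1: pos = 1, total = 1, n_items = 1
After iteration 2: pos = 2, total = 5, n_items = 2
After iteration 3: pos = 3, total = 14, n_items = 3
After iteration 4: pos = 4, total = 30, n_items = 4
Loop ends.

Final answer: 30, 4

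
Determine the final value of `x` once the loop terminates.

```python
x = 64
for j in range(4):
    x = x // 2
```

Let's trace through this code step by step.

Initialize: x = 64
Entering loop: for j in range(4):
After iteration 1: j = 0, x = 32
After iteration 2: j = 1, x = 16
After iteration 3: j = 2, x = 8
After iteration 4: j = 3, x = 4
Loop ends.

Final answer: 4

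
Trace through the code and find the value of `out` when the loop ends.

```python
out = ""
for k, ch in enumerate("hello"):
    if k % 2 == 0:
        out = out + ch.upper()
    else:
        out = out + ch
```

Let's trace through this code step by step.

Initialize: out = ''
Entering loop: for k, ch in enumerate("hello"):
After iteration 1: k = 0, ch = 'h', out = 'H'
After iteration 2: k = 1, ch = 'e', out = 'He'
After iteration 3: k = 2, ch = 'l', out = 'HeL'
After iteration 4: k = 3, ch = 'l', out = 'HeLl'
After iteration 5: k = 4, ch = 'o', out = 'HeLlO'
Loop ends.

Final answer: 'HeLlO'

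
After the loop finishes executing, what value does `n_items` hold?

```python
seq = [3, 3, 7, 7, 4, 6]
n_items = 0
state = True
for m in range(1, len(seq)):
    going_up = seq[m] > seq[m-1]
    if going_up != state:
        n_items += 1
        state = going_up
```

Let's trace through this code step by step.

Initialize: seq = [3, 3, 7, 7, 4, 6]
Initialize: n_items = 0
Initialize: state = True
Entering loop: for m in range(1, len(seq)):
After iteration 1: m = 1, n_items = 1, state = False, going_up = False
After iteration 2: m = 2, n_items = 2, state = True, going_up = True
After iteration 3: m = 3, n_items = 3, state = False, going_up = False
After iteration 4: m = 4, n_items = 3, state = False, going_up = False
After iteration 5: m = 5, n_items = 4, state = True, going_up = True
Loop ends.

Final answer: 4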